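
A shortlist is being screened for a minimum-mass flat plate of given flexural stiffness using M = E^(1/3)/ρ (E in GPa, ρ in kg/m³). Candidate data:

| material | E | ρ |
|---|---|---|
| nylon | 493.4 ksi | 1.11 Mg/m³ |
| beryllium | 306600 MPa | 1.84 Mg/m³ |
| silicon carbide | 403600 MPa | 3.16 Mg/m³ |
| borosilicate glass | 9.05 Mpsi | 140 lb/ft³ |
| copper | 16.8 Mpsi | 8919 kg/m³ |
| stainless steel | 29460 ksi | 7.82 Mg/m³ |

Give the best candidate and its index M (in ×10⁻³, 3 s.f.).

After converting to SI:
  nylon: E = 3.402 GPa, ρ = 1110 kg/m³
  beryllium: E = 306.6 GPa, ρ = 1840 kg/m³
  silicon carbide: E = 403.6 GPa, ρ = 3160 kg/m³
  borosilicate glass: E = 62.40 GPa, ρ = 2243 kg/m³
  copper: E = 115.8 GPa, ρ = 8919 kg/m³
  stainless steel: E = 203.1 GPa, ρ = 7820 kg/m³
  beryllium: M = 3.66×10⁻³
  silicon carbide: M = 2.34×10⁻³
  borosilicate glass: M = 1.77×10⁻³
  nylon: M = 1.35×10⁻³
  stainless steel: M = 0.752×10⁻³
  copper: M = 0.547×10⁻³
Beryllium ranks first.

beryllium, M = 3.66×10⁻³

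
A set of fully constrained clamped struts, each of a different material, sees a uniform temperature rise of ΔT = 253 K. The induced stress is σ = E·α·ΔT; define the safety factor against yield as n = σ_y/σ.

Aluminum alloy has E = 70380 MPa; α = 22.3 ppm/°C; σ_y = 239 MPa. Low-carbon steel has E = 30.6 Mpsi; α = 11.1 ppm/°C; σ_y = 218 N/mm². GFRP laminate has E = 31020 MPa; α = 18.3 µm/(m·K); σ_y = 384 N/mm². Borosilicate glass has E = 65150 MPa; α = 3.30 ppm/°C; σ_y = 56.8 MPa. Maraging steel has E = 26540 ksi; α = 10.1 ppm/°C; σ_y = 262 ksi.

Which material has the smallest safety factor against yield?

low-carbon steel

Converting E to GPa, α to ×10⁻⁶/K, σ_y to MPa, then σ and n for each:
  aluminum alloy: E = 70.38, α = 22.3, σ_y = 239.0 → σ = 397 MPa, n = 0.602
  low-carbon steel: E = 211.0, α = 11.1, σ_y = 218.0 → σ = 592 MPa, n = 0.368
  GFRP laminate: E = 31.02, α = 18.3, σ_y = 384.0 → σ = 144 MPa, n = 2.67
  borosilicate glass: E = 65.15, α = 3.30, σ_y = 56.80 → σ = 54.4 MPa, n = 1.04
  maraging steel: E = 183.0, α = 10.1, σ_y = 1806 → σ = 468 MPa, n = 3.86
Low-carbon steel has the lowest safety factor, n = 0.368.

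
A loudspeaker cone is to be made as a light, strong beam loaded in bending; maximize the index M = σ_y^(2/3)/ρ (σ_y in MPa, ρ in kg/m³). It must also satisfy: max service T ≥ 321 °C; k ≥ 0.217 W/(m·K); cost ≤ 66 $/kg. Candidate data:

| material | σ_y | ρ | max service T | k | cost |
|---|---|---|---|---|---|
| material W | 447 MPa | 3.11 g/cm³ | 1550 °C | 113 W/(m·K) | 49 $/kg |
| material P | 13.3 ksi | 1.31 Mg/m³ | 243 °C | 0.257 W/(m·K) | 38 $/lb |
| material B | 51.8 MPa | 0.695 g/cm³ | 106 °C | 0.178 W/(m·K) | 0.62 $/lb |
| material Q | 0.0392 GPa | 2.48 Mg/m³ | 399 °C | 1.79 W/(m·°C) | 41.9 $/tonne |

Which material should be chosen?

material W

Screen on constraints: max service T ≥ 321 °C; k ≥ 0.217 W/(m·K); cost ≤ 66 $/kg. Survivors: material W, material Q.
Putting every candidate on a common basis:
  material W: σ_y = 447.0 MPa, ρ = 3110 kg/m³
  material Q: σ_y = 39.20 MPa, ρ = 2480 kg/m³
  material W: M = 18.8×10⁻³
  material Q: M = 4.65×10⁻³
The maximum is for material W.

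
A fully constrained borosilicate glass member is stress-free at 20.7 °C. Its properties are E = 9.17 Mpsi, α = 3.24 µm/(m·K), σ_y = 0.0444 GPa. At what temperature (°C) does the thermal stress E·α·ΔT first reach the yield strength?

237 °C

E = 9.17 Mpsi = 63.22 GPa.
σ_y = 0.0444 GPa = 44.40 MPa.
E·α·ΔT = 44.40 MPa ⇒ ΔT = 44.40 / (63.22×10³ × 3.24×10⁻⁶) = 216.7 K.
T = 20.7 + 216.7 = 237.4 °C.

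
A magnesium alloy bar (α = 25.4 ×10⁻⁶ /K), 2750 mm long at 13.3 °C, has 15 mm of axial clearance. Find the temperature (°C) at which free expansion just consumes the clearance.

α·L₀·ΔT = 15.0 mm ⇒ ΔT = 15.0 / (25.4×10⁻⁶ × 2750.0) = 214.7 K.
T = 13.3 + 214.7 = 228.0 °C.

228 °C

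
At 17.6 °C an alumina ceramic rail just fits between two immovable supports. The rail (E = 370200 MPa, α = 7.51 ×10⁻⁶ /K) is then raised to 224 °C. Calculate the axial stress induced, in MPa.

E = 370200 MPa = 370.2 GPa.
ΔT = 206.4 K. Constrained thermal stress σ = E·α·ΔT = 370.2×10³ MPa × 7.51×10⁻⁶ × 206.4 = 574 MPa (compressive).

574 MPa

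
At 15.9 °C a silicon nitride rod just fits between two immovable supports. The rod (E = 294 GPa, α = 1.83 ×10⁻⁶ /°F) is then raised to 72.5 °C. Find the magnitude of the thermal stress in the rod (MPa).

α = 1.83×10⁻⁶/°F × 9/5 = 3.29×10⁻⁶/K.
ΔT = 56.60 K. Constrained thermal stress σ = E·α·ΔT = 294.0×10³ MPa × 3.29×10⁻⁶ × 56.60 = 54.8 MPa (compressive).

54.8 MPa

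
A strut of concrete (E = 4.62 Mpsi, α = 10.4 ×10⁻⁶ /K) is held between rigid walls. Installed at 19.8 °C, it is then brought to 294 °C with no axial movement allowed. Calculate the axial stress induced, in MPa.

E = 4.62 Mpsi = 31.85 GPa.
ΔT = 274.2 K. Constrained thermal stress σ = E·α·ΔT = 31.85×10³ MPa × 10.4×10⁻⁶ × 274.2 = 90.8 MPa (compressive).

90.8 MPa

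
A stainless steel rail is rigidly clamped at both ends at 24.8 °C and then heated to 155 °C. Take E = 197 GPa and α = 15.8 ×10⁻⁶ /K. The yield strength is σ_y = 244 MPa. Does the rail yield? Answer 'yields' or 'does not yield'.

yields

ΔT = 130.2 K. Constrained thermal stress σ = E·α·ΔT = 197.0×10³ MPa × 15.8×10⁻⁶ × 130.2 = 405 MPa (compressive).
Compare to σ_y = 244 MPa: σ ≥ σ_y, so it yields.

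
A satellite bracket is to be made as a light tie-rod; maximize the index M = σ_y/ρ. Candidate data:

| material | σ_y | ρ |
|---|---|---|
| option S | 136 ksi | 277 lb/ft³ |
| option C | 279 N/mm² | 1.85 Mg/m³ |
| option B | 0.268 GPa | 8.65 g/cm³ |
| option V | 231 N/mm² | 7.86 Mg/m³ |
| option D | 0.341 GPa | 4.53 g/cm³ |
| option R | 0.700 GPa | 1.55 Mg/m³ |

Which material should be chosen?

Putting every candidate on a common basis:
  option S: σ_y = 937.7 MPa, ρ = 4437 kg/m³
  option C: σ_y = 279.0 MPa, ρ = 1850 kg/m³
  option B: σ_y = 268.0 MPa, ρ = 8650 kg/m³
  option V: σ_y = 231.0 MPa, ρ = 7860 kg/m³
  option D: σ_y = 341.0 MPa, ρ = 4530 kg/m³
  option R: σ_y = 700.0 MPa, ρ = 1550 kg/m³
  option R: M = 452 kN·m/kg
  option S: M = 211 kN·m/kg
  option C: M = 151 kN·m/kg
  option D: M = 75.3 kN·m/kg
  option B: M = 31.0 kN·m/kg
  option V: M = 29.4 kN·m/kg
The maximum is for option R.

option R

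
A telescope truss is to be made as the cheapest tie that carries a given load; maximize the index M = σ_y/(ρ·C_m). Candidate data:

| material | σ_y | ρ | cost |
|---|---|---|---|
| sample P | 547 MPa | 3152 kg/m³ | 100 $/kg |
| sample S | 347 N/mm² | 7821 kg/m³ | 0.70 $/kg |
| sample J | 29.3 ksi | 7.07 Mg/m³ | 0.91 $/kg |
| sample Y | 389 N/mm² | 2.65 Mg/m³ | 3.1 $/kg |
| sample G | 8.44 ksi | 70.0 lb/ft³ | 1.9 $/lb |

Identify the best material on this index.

Normalizing units and computing the index:
  sample P: σ_y = 547.0 MPa, ρ = 3152 kg/m³, cost = 100.0 $/kg
  sample S: σ_y = 347.0 MPa, ρ = 7821 kg/m³, cost = 0.7000 $/kg
  sample J: σ_y = 202.0 MPa, ρ = 7070 kg/m³, cost = 0.9100 $/kg
  sample Y: σ_y = 389.0 MPa, ρ = 2650 kg/m³, cost = 3.100 $/kg
  sample G: σ_y = 58.19 MPa, ρ = 1121 kg/m³, cost = 4.189 $/kg
  sample S: M = 63.4 kN·m per $
  sample Y: M = 47.4 kN·m per $
  sample J: M = 31.4 kN·m per $
  sample G: M = 12.4 kN·m per $
  sample P: M = 1.74 kN·m per $
The maximum is for sample S.

sample S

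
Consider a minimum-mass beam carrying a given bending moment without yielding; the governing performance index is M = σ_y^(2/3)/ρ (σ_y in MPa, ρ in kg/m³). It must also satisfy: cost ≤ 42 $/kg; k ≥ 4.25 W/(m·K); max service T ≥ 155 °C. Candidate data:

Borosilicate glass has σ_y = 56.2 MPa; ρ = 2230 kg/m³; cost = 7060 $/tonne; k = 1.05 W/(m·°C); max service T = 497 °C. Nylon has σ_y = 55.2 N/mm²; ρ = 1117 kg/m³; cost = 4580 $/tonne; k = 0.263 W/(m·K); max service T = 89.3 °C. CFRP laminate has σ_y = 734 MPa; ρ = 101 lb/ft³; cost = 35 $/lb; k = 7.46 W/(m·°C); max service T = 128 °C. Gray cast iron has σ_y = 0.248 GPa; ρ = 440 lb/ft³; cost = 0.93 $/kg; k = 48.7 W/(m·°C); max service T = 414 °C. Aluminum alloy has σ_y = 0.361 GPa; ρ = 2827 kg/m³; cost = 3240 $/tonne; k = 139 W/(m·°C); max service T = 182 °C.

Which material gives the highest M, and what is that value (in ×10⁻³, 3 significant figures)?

Screen on constraints: cost ≤ 42 $/kg; k ≥ 4.25 W/(m·K); max service T ≥ 155 °C. Survivors: gray cast iron, aluminum alloy.
After converting to SI:
  gray cast iron: σ_y = 248.0 MPa, ρ = 7048 kg/m³
  aluminum alloy: σ_y = 361.0 MPa, ρ = 2827 kg/m³
  aluminum alloy: M = 17.9×10⁻³
  gray cast iron: M = 5.60×10⁻³
Highest index: aluminum alloy.

aluminum alloy, M = 17.9×10⁻³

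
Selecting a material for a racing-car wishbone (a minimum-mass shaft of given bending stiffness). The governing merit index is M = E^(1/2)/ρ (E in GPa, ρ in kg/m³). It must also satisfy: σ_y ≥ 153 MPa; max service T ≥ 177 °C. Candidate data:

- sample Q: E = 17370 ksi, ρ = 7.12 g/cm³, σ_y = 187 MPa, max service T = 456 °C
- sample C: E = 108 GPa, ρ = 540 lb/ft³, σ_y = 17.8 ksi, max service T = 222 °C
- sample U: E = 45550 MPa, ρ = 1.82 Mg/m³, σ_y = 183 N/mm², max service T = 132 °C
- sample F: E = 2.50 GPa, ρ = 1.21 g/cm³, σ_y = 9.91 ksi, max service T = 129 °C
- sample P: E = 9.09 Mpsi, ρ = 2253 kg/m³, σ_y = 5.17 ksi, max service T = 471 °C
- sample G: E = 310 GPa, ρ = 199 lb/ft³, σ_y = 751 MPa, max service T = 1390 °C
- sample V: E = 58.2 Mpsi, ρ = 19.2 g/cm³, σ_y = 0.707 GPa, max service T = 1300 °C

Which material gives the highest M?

sample G

Screen on constraints: σ_y ≥ 153 MPa; max service T ≥ 177 °C. Survivors: sample Q, sample G, sample V.
Convert each candidate to consistent units, then evaluate M:
  sample Q: E = 119.8 GPa, ρ = 7120 kg/m³
  sample G: E = 310.0 GPa, ρ = 3188 kg/m³
  sample V: E = 401.3 GPa, ρ = 19200 kg/m³
  sample G: M = 5.52×10⁻³
  sample Q: M = 1.54×10⁻³
  sample V: M = 1.04×10⁻³
The maximum is for sample G.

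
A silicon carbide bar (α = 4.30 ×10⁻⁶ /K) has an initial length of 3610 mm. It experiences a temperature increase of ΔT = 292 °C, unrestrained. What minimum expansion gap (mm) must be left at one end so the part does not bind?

4.53 mm

ΔL = α·L₀·ΔT = 4.30×10⁻⁶ × 3610 mm × 292.0 K = 4.53 mm.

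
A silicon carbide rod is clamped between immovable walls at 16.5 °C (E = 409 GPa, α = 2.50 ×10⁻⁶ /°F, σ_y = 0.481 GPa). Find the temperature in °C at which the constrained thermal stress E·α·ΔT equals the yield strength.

278 °C

α = 2.50×10⁻⁶/°F × 9/5 = 4.50×10⁻⁶/K.
σ_y = 0.481 GPa = 481.0 MPa.
E·α·ΔT = 481.0 MPa ⇒ ΔT = 481.0 / (409.0×10³ × 4.50×10⁻⁶) = 261.3 K.
T = 16.5 + 261.3 = 277.8 °C.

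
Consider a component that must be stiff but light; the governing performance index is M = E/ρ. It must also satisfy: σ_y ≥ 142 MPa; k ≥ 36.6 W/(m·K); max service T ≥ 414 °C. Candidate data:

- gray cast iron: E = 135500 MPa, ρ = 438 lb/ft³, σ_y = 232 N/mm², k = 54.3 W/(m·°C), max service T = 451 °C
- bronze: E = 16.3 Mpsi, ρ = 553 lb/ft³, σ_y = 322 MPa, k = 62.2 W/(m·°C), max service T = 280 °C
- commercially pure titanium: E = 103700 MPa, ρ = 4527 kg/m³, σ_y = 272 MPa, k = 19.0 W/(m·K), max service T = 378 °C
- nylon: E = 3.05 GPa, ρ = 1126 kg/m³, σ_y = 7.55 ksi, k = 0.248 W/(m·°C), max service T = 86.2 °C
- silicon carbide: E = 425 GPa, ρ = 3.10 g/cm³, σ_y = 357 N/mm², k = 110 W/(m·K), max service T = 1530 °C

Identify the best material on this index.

Screen on constraints: σ_y ≥ 142 MPa; k ≥ 36.6 W/(m·K); max service T ≥ 414 °C. Survivors: gray cast iron, silicon carbide.
Putting every candidate on a common basis:
  gray cast iron: E = 135.5 GPa, ρ = 7016 kg/m³
  silicon carbide: E = 425.0 GPa, ρ = 3100 kg/m³
  silicon carbide: M = 137 MN·m/kg
  gray cast iron: M = 19.3 MN·m/kg
Highest index: silicon carbide.

silicon carbide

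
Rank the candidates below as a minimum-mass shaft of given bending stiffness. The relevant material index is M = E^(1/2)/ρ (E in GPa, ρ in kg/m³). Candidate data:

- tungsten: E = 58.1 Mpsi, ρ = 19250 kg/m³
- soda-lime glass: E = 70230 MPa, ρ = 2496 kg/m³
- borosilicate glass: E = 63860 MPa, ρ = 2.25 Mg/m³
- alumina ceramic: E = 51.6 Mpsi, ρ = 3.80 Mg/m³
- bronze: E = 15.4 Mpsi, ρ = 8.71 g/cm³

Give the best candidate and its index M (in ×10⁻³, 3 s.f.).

Convert each candidate to consistent units, then evaluate M:
  tungsten: E = 400.6 GPa, ρ = 19250 kg/m³
  soda-lime glass: E = 70.23 GPa, ρ = 2496 kg/m³
  borosilicate glass: E = 63.86 GPa, ρ = 2250 kg/m³
  alumina ceramic: E = 355.8 GPa, ρ = 3800 kg/m³
  bronze: E = 106.2 GPa, ρ = 8710 kg/m³
  alumina ceramic: M = 4.96×10⁻³
  borosilicate glass: M = 3.55×10⁻³
  soda-lime glass: M = 3.36×10⁻³
  bronze: M = 1.18×10⁻³
  tungsten: M = 1.04×10⁻³
The maximum is for alumina ceramic.

alumina ceramic, M = 4.96×10⁻³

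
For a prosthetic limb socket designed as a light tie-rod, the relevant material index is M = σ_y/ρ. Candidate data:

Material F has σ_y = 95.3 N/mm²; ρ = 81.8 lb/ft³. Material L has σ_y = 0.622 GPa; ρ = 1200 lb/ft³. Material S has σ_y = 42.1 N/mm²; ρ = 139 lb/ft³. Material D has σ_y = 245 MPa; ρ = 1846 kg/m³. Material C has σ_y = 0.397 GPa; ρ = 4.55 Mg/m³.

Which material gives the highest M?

After converting to SI:
  material F: σ_y = 95.30 MPa, ρ = 1310 kg/m³
  material L: σ_y = 622.0 MPa, ρ = 19220 kg/m³
  material S: σ_y = 42.10 MPa, ρ = 2227 kg/m³
  material D: σ_y = 245.0 MPa, ρ = 1846 kg/m³
  material C: σ_y = 397.0 MPa, ρ = 4550 kg/m³
  material D: M = 133 kN·m/kg
  material C: M = 87.3 kN·m/kg
  material F: M = 72.7 kN·m/kg
  material L: M = 32.4 kN·m/kg
  material S: M = 18.9 kN·m/kg
Material D has the largest M.

material D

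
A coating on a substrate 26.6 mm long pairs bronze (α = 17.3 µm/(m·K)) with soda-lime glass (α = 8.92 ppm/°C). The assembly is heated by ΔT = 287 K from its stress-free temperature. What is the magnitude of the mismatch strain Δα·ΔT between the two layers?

2.41×10⁻³

Δα = |17.3 − 8.92|×10⁻⁶/K = 8.38×10⁻⁶/K.
Mismatch strain = Δα·ΔT = 8.38×10⁻⁶ × 287.0 = 2.41×10⁻³.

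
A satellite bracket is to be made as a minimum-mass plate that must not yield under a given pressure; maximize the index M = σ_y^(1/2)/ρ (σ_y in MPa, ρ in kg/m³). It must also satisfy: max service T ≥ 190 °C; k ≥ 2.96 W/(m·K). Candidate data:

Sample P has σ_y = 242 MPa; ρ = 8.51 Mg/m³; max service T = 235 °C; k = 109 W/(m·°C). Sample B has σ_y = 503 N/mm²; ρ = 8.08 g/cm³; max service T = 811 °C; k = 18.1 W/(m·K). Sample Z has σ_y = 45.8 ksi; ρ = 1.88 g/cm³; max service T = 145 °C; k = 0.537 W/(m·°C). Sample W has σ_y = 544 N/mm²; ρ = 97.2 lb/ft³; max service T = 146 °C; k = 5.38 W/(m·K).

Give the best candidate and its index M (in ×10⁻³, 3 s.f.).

Screen on constraints: max service T ≥ 190 °C; k ≥ 2.96 W/(m·K). Survivors: sample P, sample B.
After converting to SI:
  sample P: σ_y = 242.0 MPa, ρ = 8510 kg/m³
  sample B: σ_y = 503.0 MPa, ρ = 8080 kg/m³
  sample B: M = 2.78×10⁻³
  sample P: M = 1.83×10⁻³
Sample B has the largest M.

sample B, M = 2.78×10⁻³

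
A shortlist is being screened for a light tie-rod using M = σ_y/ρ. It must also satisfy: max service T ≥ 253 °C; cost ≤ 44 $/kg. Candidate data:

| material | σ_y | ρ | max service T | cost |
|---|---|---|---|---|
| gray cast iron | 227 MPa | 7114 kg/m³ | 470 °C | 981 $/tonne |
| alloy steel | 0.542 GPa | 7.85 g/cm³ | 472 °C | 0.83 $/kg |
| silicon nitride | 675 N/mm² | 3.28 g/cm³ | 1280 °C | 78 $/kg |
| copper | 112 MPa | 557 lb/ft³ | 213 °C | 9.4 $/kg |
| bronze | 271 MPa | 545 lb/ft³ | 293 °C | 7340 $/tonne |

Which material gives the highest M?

Screen on constraints: max service T ≥ 253 °C; cost ≤ 44 $/kg. Survivors: gray cast iron, alloy steel, bronze.
Normalizing units and computing the index:
  gray cast iron: σ_y = 227.0 MPa, ρ = 7114 kg/m³
  alloy steel: σ_y = 542.0 MPa, ρ = 7850 kg/m³
  bronze: σ_y = 271.0 MPa, ρ = 8730 kg/m³
  alloy steel: M = 69.0 kN·m/kg
  gray cast iron: M = 31.9 kN·m/kg
  bronze: M = 31.0 kN·m/kg
The maximum is for alloy steel.

alloy steel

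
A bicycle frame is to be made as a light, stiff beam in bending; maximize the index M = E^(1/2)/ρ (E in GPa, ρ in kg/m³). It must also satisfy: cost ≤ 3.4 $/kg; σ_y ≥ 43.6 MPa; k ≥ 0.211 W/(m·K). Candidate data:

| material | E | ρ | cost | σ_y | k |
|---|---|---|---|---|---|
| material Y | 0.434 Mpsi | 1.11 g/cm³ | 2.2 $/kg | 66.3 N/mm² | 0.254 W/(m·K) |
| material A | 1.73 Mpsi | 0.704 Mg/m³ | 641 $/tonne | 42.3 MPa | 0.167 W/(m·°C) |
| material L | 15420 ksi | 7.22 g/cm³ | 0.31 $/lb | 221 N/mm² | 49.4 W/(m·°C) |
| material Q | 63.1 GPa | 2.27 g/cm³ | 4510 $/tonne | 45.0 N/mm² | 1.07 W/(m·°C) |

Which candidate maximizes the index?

Screen on constraints: cost ≤ 3.4 $/kg; σ_y ≥ 43.6 MPa; k ≥ 0.211 W/(m·K). Survivors: material Y, material L.
Convert each candidate to consistent units, then evaluate M:
  material Y: E = 2.992 GPa, ρ = 1110 kg/m³
  material L: E = 106.3 GPa, ρ = 7220 kg/m³
  material Y: M = 1.56×10⁻³
  material L: M = 1.43×10⁻³
Material Y has the largest M.

material Y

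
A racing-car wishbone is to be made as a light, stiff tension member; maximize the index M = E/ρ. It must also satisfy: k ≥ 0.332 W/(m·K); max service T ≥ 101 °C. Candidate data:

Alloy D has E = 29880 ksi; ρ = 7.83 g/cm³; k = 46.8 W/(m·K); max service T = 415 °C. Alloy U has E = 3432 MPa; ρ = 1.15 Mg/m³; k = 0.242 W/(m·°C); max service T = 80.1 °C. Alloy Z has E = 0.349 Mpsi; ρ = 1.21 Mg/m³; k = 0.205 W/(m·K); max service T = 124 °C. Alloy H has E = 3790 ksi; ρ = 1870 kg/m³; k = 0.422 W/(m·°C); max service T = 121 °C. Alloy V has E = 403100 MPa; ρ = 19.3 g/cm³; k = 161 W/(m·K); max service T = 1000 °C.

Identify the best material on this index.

alloy D

Screen on constraints: k ≥ 0.332 W/(m·K); max service T ≥ 101 °C. Survivors: alloy D, alloy H, alloy V.
Putting every candidate on a common basis:
  alloy D: E = 206.0 GPa, ρ = 7830 kg/m³
  alloy H: E = 26.13 GPa, ρ = 1870 kg/m³
  alloy V: E = 403.1 GPa, ρ = 19300 kg/m³
  alloy D: M = 26.3 MN·m/kg
  alloy V: M = 20.9 MN·m/kg
  alloy H: M = 14.0 MN·m/kg
Alloy D has the largest M.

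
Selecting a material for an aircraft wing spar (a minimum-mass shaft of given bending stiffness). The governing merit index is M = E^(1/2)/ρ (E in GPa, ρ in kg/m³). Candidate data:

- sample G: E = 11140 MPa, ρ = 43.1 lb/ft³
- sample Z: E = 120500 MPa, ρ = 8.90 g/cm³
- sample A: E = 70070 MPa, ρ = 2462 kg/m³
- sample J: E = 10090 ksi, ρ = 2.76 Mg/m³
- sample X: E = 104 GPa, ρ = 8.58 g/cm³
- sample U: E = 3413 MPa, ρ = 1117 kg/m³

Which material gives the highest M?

Putting every candidate on a common basis:
  sample G: E = 11.14 GPa, ρ = 690.4 kg/m³
  sample Z: E = 120.5 GPa, ρ = 8900 kg/m³
  sample A: E = 70.07 GPa, ρ = 2462 kg/m³
  sample J: E = 69.57 GPa, ρ = 2760 kg/m³
  sample X: E = 104.0 GPa, ρ = 8580 kg/m³
  sample U: E = 3.413 GPa, ρ = 1117 kg/m³
  sample G: M = 4.83×10⁻³
  sample A: M = 3.40×10⁻³
  sample J: M = 3.02×10⁻³
  sample U: M = 1.65×10⁻³
  sample Z: M = 1.23×10⁻³
  sample X: M = 1.19×10⁻³
The maximum is for sample G.

sample G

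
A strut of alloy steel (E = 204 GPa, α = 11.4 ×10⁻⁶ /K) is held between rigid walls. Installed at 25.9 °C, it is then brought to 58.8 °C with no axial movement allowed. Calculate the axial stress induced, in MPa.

ΔT = 32.90 K. Constrained thermal stress σ = E·α·ΔT = 204.0×10³ MPa × 11.4×10⁻⁶ × 32.90 = 76.5 MPa (compressive).

76.5 MPa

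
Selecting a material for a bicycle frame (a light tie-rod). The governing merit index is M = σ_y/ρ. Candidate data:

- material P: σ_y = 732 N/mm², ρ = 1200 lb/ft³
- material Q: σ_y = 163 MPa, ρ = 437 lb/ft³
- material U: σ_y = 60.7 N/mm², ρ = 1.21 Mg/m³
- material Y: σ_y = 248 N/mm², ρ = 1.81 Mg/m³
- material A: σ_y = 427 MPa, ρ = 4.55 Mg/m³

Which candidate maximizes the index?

Normalizing units and computing the index:
  material P: σ_y = 732.0 MPa, ρ = 19220 kg/m³
  material Q: σ_y = 163.0 MPa, ρ = 7000 kg/m³
  material U: σ_y = 60.70 MPa, ρ = 1210 kg/m³
  material Y: σ_y = 248.0 MPa, ρ = 1810 kg/m³
  material A: σ_y = 427.0 MPa, ρ = 4550 kg/m³
  material Y: M = 137 kN·m/kg
  material A: M = 93.8 kN·m/kg
  material U: M = 50.2 kN·m/kg
  material P: M = 38.1 kN·m/kg
  material Q: M = 23.3 kN·m/kg
The maximum is for material Y.

material Y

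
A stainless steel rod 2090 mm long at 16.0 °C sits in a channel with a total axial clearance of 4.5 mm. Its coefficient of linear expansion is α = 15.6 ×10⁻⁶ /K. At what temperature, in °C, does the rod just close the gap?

α·L₀·ΔT = 4.5 mm ⇒ ΔT = 4.5 / (15.6×10⁻⁶ × 2090.0) = 138.0 K.
T = 16.0 + 138.0 = 154.0 °C.

154 °C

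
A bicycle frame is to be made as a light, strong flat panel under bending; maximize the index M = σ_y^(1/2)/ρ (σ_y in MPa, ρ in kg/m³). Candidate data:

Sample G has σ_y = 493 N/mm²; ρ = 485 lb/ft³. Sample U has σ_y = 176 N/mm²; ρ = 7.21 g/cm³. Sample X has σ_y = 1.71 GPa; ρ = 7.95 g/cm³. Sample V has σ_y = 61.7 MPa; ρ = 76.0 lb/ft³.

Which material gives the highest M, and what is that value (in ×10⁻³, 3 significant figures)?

sample V, M = 6.45×10⁻³

Normalizing units and computing the index:
  sample G: σ_y = 493.0 MPa, ρ = 7769 kg/m³
  sample U: σ_y = 176.0 MPa, ρ = 7210 kg/m³
  sample X: σ_y = 1710 MPa, ρ = 7950 kg/m³
  sample V: σ_y = 61.70 MPa, ρ = 1217 kg/m³
  sample V: M = 6.45×10⁻³
  sample X: M = 5.20×10⁻³
  sample G: M = 2.86×10⁻³
  sample U: M = 1.84×10⁻³
The maximum is for sample V.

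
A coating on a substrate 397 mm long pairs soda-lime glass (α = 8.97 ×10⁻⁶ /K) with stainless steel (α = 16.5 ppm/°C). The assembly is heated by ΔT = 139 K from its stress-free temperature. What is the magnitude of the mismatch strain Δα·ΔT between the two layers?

1.05×10⁻³

Δα = |8.97 − 16.5|×10⁻⁶/K = 7.53×10⁻⁶/K.
Mismatch strain = Δα·ΔT = 7.53×10⁻⁶ × 139.0 = 1.05×10⁻³.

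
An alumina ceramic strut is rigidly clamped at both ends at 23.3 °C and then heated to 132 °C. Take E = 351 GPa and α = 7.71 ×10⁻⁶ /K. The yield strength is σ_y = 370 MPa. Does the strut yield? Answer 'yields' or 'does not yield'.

does not yield

ΔT = 108.7 K. Constrained thermal stress σ = E·α·ΔT = 351.0×10³ MPa × 7.71×10⁻⁶ × 108.7 = 294 MPa (compressive).
Compare to σ_y = 370 MPa: σ < σ_y, so it does not yield.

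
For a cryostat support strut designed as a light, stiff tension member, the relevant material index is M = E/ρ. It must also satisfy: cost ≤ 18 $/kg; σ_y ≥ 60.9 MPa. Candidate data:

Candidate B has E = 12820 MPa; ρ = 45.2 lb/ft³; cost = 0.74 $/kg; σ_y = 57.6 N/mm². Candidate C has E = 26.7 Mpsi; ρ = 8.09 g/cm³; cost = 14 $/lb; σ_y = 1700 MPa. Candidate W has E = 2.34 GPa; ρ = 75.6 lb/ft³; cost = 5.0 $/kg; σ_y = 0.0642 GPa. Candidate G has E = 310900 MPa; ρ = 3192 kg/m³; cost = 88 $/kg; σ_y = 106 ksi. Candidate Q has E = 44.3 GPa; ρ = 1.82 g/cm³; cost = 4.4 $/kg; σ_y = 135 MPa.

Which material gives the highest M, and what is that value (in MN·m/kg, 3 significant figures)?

candidate Q, M = 24.3 MN·m/kg

Screen on constraints: cost ≤ 18 $/kg; σ_y ≥ 60.9 MPa. Survivors: candidate W, candidate Q.
After converting to SI:
  candidate W: E = 2.340 GPa, ρ = 1211 kg/m³
  candidate Q: E = 44.30 GPa, ρ = 1820 kg/m³
  candidate Q: M = 24.3 MN·m/kg
  candidate W: M = 1.93 MN·m/kg
Candidate Q has the largest M.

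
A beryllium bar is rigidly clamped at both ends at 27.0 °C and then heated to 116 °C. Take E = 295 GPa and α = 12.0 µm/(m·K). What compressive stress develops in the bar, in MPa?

315 MPa

ΔT = 89.00 K. Constrained thermal stress σ = E·α·ΔT = 295.0×10³ MPa × 12.0×10⁻⁶ × 89.00 = 315 MPa (compressive).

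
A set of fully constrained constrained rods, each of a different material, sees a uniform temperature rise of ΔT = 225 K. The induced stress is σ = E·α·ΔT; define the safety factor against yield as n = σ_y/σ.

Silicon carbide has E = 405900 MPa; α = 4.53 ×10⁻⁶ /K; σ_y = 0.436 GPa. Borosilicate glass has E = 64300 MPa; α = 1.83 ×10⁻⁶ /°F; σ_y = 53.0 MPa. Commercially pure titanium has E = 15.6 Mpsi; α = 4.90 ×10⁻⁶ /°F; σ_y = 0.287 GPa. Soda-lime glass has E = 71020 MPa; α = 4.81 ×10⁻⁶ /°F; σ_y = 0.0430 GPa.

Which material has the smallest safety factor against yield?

soda-lime glass

Converting E to GPa, α to ×10⁻⁶/K, σ_y to MPa, then σ and n for each:
  silicon carbide: E = 405.9, α = 4.53, σ_y = 436.0 → σ = 414 MPa, n = 1.05
  borosilicate glass: E = 64.30, α = 3.29, σ_y = 53.00 → σ = 47.7 MPa, n = 1.11
  commercially pure titanium: E = 107.6, α = 8.82, σ_y = 287.0 → σ = 213 MPa, n = 1.34
  soda-lime glass: E = 71.02, α = 8.66, σ_y = 43.00 → σ = 138 MPa, n = 0.311
Smallest n: soda-lime glass with n = 0.311.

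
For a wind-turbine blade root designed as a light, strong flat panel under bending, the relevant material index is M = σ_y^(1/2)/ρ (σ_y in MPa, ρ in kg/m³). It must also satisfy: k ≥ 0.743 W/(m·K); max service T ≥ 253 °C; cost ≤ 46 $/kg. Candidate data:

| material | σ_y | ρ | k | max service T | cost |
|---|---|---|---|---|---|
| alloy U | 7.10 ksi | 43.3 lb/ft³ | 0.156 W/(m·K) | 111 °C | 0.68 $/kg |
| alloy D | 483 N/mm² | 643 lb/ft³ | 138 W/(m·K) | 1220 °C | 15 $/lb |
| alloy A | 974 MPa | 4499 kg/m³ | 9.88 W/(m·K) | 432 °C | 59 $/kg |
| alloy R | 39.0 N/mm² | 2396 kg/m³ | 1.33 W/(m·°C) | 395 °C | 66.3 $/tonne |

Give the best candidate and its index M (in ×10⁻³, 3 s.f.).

Screen on constraints: k ≥ 0.743 W/(m·K); max service T ≥ 253 °C; cost ≤ 46 $/kg. Survivors: alloy D, alloy R.
Putting every candidate on a common basis:
  alloy D: σ_y = 483.0 MPa, ρ = 10300 kg/m³
  alloy R: σ_y = 39.00 MPa, ρ = 2396 kg/m³
  alloy R: M = 2.61×10⁻³
  alloy D: M = 2.13×10⁻³
The maximum is for alloy R.

alloy R, M = 2.61×10⁻³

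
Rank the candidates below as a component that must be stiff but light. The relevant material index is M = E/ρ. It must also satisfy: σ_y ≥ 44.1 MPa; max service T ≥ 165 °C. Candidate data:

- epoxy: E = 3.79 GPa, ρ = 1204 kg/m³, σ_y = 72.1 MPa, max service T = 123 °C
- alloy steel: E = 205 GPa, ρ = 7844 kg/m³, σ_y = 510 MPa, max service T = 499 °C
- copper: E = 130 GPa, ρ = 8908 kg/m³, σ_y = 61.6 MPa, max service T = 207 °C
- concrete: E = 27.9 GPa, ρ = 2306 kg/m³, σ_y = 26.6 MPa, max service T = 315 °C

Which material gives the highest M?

Screen on constraints: σ_y ≥ 44.1 MPa; max service T ≥ 165 °C. Survivors: alloy steel, copper.
Evaluate M for each candidate:
  alloy steel: M = 26.1 MN·m/kg
  copper: M = 14.6 MN·m/kg
Highest index: alloy steel.

alloy steel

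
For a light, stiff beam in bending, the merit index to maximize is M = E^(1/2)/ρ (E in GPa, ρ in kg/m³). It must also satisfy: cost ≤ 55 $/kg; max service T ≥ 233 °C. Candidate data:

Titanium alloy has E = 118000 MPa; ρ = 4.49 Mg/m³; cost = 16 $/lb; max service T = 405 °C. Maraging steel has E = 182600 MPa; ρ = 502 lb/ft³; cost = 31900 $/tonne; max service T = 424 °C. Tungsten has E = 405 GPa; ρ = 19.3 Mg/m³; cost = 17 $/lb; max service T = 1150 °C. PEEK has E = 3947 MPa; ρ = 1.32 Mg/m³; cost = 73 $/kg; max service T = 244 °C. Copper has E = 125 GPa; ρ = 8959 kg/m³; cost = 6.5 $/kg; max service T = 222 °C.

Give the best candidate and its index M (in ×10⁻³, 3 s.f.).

Screen on constraints: cost ≤ 55 $/kg; max service T ≥ 233 °C. Survivors: titanium alloy, maraging steel, tungsten.
Normalizing units and computing the index:
  titanium alloy: E = 118.0 GPa, ρ = 4490 kg/m³
  maraging steel: E = 182.6 GPa, ρ = 8041 kg/m³
  tungsten: E = 405.0 GPa, ρ = 19300 kg/m³
  titanium alloy: M = 2.42×10⁻³
  maraging steel: M = 1.68×10⁻³
  tungsten: M = 1.04×10⁻³
Titanium alloy has the largest M.

titanium alloy, M = 2.42×10⁻³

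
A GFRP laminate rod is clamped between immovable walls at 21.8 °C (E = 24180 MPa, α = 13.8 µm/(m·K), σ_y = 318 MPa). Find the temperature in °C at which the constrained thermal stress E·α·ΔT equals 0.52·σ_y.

E = 24180 MPa = 24.18 GPa.
E·α·ΔT = 165.4 MPa ⇒ ΔT = 165.4 / (24.18×10³ × 13.8×10⁻⁶) = 495.6 K.
T = 21.8 + 495.6 = 517.4 °C.

517 °C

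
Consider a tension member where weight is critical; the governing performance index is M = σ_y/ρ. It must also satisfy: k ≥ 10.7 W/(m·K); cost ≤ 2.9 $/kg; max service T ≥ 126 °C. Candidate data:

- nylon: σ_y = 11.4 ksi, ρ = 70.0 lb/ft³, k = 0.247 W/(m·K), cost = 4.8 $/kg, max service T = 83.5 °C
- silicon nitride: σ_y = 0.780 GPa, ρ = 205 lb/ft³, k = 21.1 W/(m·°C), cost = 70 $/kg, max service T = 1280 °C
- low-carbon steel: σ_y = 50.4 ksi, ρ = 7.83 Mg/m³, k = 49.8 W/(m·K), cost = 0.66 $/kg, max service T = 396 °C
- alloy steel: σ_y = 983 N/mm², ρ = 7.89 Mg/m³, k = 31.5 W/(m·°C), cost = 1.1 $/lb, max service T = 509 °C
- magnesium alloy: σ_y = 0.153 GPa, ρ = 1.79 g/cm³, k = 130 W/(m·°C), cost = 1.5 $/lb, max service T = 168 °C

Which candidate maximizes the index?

Screen on constraints: k ≥ 10.7 W/(m·K); cost ≤ 2.9 $/kg; max service T ≥ 126 °C. Survivors: low-carbon steel, alloy steel.
In SI units:
  low-carbon steel: σ_y = 347.5 MPa, ρ = 7830 kg/m³
  alloy steel: σ_y = 983.0 MPa, ρ = 7890 kg/m³
  alloy steel: M = 125 kN·m/kg
  low-carbon steel: M = 44.4 kN·m/kg
Alloy steel ranks first.

alloy steel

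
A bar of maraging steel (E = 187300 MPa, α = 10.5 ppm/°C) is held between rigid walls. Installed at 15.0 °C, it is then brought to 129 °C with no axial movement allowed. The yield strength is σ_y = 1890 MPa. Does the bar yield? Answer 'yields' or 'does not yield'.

E = 187300 MPa = 187.3 GPa.
ΔT = 114.0 K. Constrained thermal stress σ = E·α·ΔT = 187.3×10³ MPa × 10.5×10⁻⁶ × 114.0 = 224 MPa (compressive).
Compare to σ_y = 1890 MPa: σ < σ_y, so it does not yield.

does not yield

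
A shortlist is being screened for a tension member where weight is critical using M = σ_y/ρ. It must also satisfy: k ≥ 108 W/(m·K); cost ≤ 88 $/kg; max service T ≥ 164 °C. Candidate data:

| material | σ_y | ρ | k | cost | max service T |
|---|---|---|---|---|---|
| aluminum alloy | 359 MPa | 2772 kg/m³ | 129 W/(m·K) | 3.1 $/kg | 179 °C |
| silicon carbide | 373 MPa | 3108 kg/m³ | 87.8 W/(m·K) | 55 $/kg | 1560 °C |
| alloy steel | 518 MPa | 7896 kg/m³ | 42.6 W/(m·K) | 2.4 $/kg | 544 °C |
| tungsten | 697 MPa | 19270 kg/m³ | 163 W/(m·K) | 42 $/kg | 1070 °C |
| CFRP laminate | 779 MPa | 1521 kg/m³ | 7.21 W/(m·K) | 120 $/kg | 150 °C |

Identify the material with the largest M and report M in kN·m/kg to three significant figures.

aluminum alloy, M = 130 kN·m/kg

Screen on constraints: k ≥ 108 W/(m·K); cost ≤ 88 $/kg; max service T ≥ 164 °C. Survivors: aluminum alloy, tungsten.
Computing M directly (units already consistent):
  aluminum alloy: M = 130 kN·m/kg
  tungsten: M = 36.2 kN·m/kg
Aluminum alloy has the largest M.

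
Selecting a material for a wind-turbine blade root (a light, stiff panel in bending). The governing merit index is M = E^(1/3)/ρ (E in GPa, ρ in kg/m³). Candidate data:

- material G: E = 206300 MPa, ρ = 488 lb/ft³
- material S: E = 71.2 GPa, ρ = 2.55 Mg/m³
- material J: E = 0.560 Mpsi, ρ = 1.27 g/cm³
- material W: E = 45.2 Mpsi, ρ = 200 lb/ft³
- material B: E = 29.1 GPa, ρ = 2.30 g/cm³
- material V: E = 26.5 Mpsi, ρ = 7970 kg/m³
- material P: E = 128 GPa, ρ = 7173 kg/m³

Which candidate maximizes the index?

Normalizing units and computing the index:
  material G: E = 206.3 GPa, ρ = 7817 kg/m³
  material S: E = 71.20 GPa, ρ = 2550 kg/m³
  material J: E = 3.861 GPa, ρ = 1270 kg/m³
  material W: E = 311.6 GPa, ρ = 3204 kg/m³
  material B: E = 29.10 GPa, ρ = 2300 kg/m³
  material V: E = 182.7 GPa, ρ = 7970 kg/m³
  material P: E = 128.0 GPa, ρ = 7173 kg/m³
  material W: M = 2.12×10⁻³
  material S: M = 1.63×10⁻³
  material B: M = 1.34×10⁻³
  material J: M = 1.24×10⁻³
  material G: M = 0.756×10⁻³
  material V: M = 0.712×10⁻³
  material P: M = 0.703×10⁻³
Material W ranks first.

material W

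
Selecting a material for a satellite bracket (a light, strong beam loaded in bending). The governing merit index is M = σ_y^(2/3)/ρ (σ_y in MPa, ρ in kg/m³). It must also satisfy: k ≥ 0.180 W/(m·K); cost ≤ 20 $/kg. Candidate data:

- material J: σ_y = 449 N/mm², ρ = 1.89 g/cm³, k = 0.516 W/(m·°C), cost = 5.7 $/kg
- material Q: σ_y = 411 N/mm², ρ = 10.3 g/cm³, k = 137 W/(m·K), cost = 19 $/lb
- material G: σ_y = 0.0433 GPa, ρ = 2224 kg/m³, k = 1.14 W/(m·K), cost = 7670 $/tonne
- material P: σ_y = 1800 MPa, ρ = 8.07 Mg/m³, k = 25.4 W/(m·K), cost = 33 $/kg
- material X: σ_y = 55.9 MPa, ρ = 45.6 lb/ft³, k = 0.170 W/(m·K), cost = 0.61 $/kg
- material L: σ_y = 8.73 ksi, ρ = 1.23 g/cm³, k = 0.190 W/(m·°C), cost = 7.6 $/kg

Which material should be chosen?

material J

Screen on constraints: k ≥ 0.180 W/(m·K); cost ≤ 20 $/kg. Survivors: material J, material G, material L.
After converting to SI:
  material J: σ_y = 449.0 MPa, ρ = 1890 kg/m³
  material G: σ_y = 43.30 MPa, ρ = 2224 kg/m³
  material L: σ_y = 60.19 MPa, ρ = 1230 kg/m³
  material J: M = 31.0×10⁻³
  material L: M = 12.5×10⁻³
  material G: M = 5.54×10⁻³
Material J has the largest M.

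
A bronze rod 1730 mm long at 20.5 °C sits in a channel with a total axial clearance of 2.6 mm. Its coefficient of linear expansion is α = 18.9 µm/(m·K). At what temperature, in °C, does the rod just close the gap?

100 °C

α·L₀·ΔT = 2.6 mm ⇒ ΔT = 2.6 / (18.9×10⁻⁶ × 1730.0) = 79.52 K.
T = 20.5 + 79.52 = 100.0 °C.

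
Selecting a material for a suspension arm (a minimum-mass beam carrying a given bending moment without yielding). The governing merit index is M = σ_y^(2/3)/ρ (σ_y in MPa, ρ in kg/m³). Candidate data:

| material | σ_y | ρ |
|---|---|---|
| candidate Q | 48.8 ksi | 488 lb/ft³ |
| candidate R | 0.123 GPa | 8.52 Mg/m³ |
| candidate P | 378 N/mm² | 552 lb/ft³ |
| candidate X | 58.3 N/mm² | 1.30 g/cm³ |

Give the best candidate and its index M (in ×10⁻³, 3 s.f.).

Normalizing units and computing the index:
  candidate Q: σ_y = 336.5 MPa, ρ = 7817 kg/m³
  candidate R: σ_y = 123.0 MPa, ρ = 8520 kg/m³
  candidate P: σ_y = 378.0 MPa, ρ = 8842 kg/m³
  candidate X: σ_y = 58.30 MPa, ρ = 1300 kg/m³
  candidate X: M = 11.6×10⁻³
  candidate Q: M = 6.19×10⁻³
  candidate P: M = 5.91×10⁻³
  candidate R: M = 2.90×10⁻³
Highest index: candidate X.

candidate X, M = 11.6×10⁻³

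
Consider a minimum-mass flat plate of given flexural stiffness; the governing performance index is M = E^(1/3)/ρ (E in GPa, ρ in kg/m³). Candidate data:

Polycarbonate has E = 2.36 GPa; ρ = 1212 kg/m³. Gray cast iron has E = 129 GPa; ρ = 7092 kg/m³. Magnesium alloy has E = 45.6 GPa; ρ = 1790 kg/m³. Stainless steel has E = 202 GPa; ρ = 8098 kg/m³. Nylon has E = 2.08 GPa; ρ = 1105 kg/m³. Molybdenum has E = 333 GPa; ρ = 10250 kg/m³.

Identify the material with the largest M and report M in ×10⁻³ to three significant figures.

magnesium alloy, M = 2.00×10⁻³

Computing M directly (units already consistent):
  magnesium alloy: M = 2.00×10⁻³
  nylon: M = 1.16×10⁻³
  polycarbonate: M = 1.10×10⁻³
  stainless steel: M = 0.725×10⁻³
  gray cast iron: M = 0.712×10⁻³
  molybdenum: M = 0.676×10⁻³
Magnesium alloy has the largest M.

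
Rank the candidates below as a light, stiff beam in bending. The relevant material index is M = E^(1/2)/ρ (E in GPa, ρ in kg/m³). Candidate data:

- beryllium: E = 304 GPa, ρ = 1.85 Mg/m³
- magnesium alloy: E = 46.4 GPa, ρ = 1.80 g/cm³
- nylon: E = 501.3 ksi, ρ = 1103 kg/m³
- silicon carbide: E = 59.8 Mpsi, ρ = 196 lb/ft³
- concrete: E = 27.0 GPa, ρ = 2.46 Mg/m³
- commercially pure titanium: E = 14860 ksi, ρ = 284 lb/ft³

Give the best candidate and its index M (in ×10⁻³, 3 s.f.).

Normalizing units and computing the index:
  beryllium: E = 304.0 GPa, ρ = 1850 kg/m³
  magnesium alloy: E = 46.40 GPa, ρ = 1800 kg/m³
  nylon: E = 3.456 GPa, ρ = 1103 kg/m³
  silicon carbide: E = 412.3 GPa, ρ = 3140 kg/m³
  concrete: E = 27.00 GPa, ρ = 2460 kg/m³
  commercially pure titanium: E = 102.5 GPa, ρ = 4549 kg/m³
  beryllium: M = 9.42×10⁻³
  silicon carbide: M = 6.47×10⁻³
  magnesium alloy: M = 3.78×10⁻³
  commercially pure titanium: M = 2.23×10⁻³
  concrete: M = 2.11×10⁻³
  nylon: M = 1.69×10⁻³
Beryllium has the largest M.

beryllium, M = 9.42×10⁻³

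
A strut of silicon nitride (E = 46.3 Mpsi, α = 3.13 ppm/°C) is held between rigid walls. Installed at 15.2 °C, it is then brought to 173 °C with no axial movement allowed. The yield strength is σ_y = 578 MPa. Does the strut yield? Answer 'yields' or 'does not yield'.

does not yield

E = 46.3 Mpsi = 319.2 GPa.
ΔT = 157.8 K. Constrained thermal stress σ = E·α·ΔT = 319.2×10³ MPa × 3.13×10⁻⁶ × 157.8 = 158 MPa (compressive).
Compare to σ_y = 578 MPa: σ < σ_y, so it does not yield.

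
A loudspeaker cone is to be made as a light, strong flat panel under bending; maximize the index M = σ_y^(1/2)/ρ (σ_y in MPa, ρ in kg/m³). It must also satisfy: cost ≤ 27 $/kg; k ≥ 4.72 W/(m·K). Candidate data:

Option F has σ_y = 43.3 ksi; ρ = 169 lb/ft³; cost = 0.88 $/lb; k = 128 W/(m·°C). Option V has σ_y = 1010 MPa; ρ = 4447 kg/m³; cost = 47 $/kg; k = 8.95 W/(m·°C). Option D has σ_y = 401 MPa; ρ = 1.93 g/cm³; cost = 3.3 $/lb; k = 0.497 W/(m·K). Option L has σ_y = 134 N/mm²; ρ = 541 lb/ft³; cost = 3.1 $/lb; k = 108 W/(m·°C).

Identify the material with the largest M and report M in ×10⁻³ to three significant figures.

Screen on constraints: cost ≤ 27 $/kg; k ≥ 4.72 W/(m·K). Survivors: option F, option L.
In SI units:
  option F: σ_y = 298.5 MPa, ρ = 2707 kg/m³
  option L: σ_y = 134.0 MPa, ρ = 8666 kg/m³
  option F: M = 6.38×10⁻³
  option L: M = 1.34×10⁻³
Option F has the largest M.

option F, M = 6.38×10⁻³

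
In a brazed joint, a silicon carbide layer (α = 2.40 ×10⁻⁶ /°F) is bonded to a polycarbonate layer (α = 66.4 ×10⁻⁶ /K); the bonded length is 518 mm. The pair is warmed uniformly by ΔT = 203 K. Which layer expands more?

silicon carbide: α = 2.40×10⁻⁶/°F × 9/5 = 4.32×10⁻⁶/K.
α(silicon carbide) = 4.32×10⁻⁶/K vs α(polycarbonate) = 66.4×10⁻⁶/K.
Higher α expands more for the same ΔT: polycarbonate.

polycarbonate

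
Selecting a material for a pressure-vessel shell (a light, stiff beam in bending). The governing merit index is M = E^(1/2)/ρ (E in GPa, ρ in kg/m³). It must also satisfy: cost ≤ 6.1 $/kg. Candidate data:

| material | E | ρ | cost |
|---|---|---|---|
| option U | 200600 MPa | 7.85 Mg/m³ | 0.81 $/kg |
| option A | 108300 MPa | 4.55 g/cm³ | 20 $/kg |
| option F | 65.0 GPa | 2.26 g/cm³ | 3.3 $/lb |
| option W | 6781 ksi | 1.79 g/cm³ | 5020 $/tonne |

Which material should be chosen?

option W

Screen on constraints: cost ≤ 6.1 $/kg. Survivors: option U, option W.
Normalizing units and computing the index:
  option U: E = 200.6 GPa, ρ = 7850 kg/m³
  option W: E = 46.75 GPa, ρ = 1790 kg/m³
  option W: M = 3.82×10⁻³
  option U: M = 1.80×10⁻³
Option W has the largest M.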